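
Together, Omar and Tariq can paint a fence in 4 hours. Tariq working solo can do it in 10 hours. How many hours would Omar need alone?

Combined rate is 1/4 per hour.
Known contribution: 1/10 per hour.
So Omar's rate is 1/4 − 1/10 = 3/20, meaning 20/3 hours alone.

20/3 hours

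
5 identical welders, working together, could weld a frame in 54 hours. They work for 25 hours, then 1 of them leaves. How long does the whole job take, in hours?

One welder does 1/270 of the job per hour.
After 25 hours with 5 welders, 25/54 is done (29/54 left).
With 4 welders the rate is 4/270 = 2/135, so the rest takes 29/54 ÷ 2/135 = 145/4 hours.
Total = 25 + 145/4 = 245/4 hours.

245/4 hours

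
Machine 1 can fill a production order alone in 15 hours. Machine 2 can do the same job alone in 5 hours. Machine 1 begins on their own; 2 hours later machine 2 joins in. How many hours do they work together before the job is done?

In the first 2 hours machine 1 alone does 2/15 of the job, leaving 13/15.
Once everyone is working, combined rate: 1/15 + 1/5 = (1 + 3)/15 = 4/15 per hour.
Remaining 13/15 at 4/15 per hour takes 13/4 hours.

13/4 hours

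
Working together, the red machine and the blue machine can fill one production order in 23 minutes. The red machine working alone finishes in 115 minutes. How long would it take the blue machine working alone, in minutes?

Combined rate is 1/23 per minute.
Known contribution: 1/115 per minute.
So the blue machine's rate is 1/23 − 1/115 = 4/115, meaning 115/4 minutes alone.

115/4 minutes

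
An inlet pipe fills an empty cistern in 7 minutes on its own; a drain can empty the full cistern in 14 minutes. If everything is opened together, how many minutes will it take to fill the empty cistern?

14 minutes

Net rate = 1/7 − 1/14 = (2 − 1)/14 = 1/14 per minute.
Filling time = 1 ÷ (1/14) = 14 minutes.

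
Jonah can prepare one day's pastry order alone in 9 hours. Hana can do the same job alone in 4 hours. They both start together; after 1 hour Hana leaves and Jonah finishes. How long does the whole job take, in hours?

In the first 1 hour the combined rate is 13/36, so 13/36 of the job is done, leaving 23/36.
After Hana leaves the rate is 1/9 per hour; the remaining 23/36 takes 23/4 hours.
Total = 1 + 23/4 = 27/4 hours.

27/4 hours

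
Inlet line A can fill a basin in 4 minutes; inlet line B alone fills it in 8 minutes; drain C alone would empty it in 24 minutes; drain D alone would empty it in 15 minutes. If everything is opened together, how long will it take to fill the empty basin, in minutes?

15/4 minutes

Net rate = 1/4 + 1/8 − 1/24 − 1/15 = (30 + 15 − 5 − 8)/120 = 32/120 = 4/15 per minute.
Filling time = 1 ÷ (4/15) = 15/4 minutes.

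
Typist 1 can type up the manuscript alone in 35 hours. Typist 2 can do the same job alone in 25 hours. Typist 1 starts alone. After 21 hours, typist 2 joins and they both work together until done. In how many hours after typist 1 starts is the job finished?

161/6 hours

In the first 21 hours typist 1 alone does 21/35 = 3/5 of the job, leaving 2/5.
Once everyone is working, combined rate: 1/35 + 1/25 = (5 + 7)/175 = 12/175 per hour.
Remaining 2/5 at 12/175 per hour takes 35/6 hours.
Total from the start = 21 + 35/6 = 161/6 hours.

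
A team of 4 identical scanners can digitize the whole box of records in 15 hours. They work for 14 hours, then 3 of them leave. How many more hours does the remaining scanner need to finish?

4 hours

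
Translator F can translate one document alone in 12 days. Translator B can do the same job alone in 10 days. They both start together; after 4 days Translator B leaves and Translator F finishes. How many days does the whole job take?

In the first 4 days the combined rate is 11/60, so 11/15 of the job is done, leaving 4/15.
After Translator B leaves the rate is 1/12 per day; the remaining 4/15 takes 16/5 days.
Total = 4 + 16/5 = 36/5 days.

36/5 days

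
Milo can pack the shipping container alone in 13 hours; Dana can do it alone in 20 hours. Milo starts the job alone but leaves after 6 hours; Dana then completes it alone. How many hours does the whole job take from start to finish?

In 6 hours Milo does 6/13 of the job, leaving 7/13.
Dana works at 1/20 per hour, so finishing takes 7/13 ÷ 1/20 = 140/13 hours.
Total time = 6 + 140/13 = 218/13 hours.

218/13 hours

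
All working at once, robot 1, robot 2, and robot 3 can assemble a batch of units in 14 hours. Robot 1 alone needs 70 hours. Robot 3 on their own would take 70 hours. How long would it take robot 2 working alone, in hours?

70/3 hours

Combined rate is 1/14 per hour.
Known contribution: 1/70 + 1/70 = (1 + 1)/70 = 2/70 = 1/35 per hour.
So robot 2's rate is 1/14 − 1/35 = 3/70, meaning 70/3 hours alone.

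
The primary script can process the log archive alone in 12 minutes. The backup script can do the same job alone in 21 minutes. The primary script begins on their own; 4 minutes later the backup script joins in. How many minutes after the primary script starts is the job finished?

100/11 minutes

In the first 4 minutes the primary script alone does 4/12 = 1/3 of the job, leaving 2/3.
Once everyone is working, combined rate: 1/12 + 1/21 = (7 + 4)/84 = 11/84 per minute.
Remaining 2/3 at 11/84 per minute takes 56/11 minutes.
Total from the start = 4 + 56/11 = 100/11 minutes.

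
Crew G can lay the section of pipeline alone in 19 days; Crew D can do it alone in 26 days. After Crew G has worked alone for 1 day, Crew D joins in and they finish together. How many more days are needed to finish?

In 1 day Crew G does 1/19 of the job, leaving 18/19.
Crew G and Crew D together work at 45/494 per day, so finishing takes 18/19 ÷ 45/494 = 52/5 days.

52/5 days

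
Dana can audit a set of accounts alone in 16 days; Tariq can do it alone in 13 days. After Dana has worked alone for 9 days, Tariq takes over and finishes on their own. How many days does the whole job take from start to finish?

In 9 days Dana does 9/16 of the job, leaving 7/16.
Tariq works at 1/13 per day, so finishing takes 7/16 ÷ 1/13 = 91/16 days.
Total time = 9 + 91/16 = 235/16 days.

235/16 days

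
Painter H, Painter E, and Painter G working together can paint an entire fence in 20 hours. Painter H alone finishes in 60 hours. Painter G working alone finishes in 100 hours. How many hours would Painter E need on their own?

Combined rate is 1/20 per hour.
Known contribution: 1/60 + 1/100 = (5 + 3)/300 = 8/300 = 2/75 per hour.
So Painter E's rate is 1/20 − 2/75 = 7/300, meaning 300/7 hours alone.

300/7 hours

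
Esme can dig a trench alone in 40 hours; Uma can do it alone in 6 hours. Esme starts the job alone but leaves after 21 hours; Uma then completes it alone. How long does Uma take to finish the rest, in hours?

57/20 hours

In 21 hours Esme does 21/40 of the job, leaving 19/40.
Uma works at 1/6 per hour, so finishing takes 19/40 ÷ 1/6 = 57/20 hours.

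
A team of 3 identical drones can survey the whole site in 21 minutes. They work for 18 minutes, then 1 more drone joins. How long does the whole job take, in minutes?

One drone does 1/63 of the job per minute.
After 18 minutes with 3 drones, 6/7 is done (1/7 left).
With 4 drones the rate is 4/63, so the rest takes 1/7 ÷ 4/63 = 9/4 minutes.
Total = 18 + 9/4 = 81/4 minutes.

81/4 minutes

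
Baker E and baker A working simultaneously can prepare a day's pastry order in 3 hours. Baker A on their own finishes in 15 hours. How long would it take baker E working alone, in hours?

Combined rate is 1/3 per hour.
Known contribution: 1/15 per hour.
So baker E's rate is 1/3 − 1/15 = 4/15, meaning 15/4 hours alone.

15/4 hours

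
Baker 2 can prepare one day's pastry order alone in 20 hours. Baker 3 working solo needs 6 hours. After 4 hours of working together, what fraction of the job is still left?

2/15

Combined rate: 1/20 + 1/6 = (3 + 10)/60 = 13/60 per hour.
In 4 hours they complete 4·13/60 = 13/15 of the job.
So 2/15 remains.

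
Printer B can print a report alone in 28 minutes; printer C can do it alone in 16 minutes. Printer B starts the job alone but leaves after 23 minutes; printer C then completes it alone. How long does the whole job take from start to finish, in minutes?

181/7 minutes

In 23 minutes printer B does 23/28 of the job, leaving 5/28.
Printer C works at 1/16 per minute, so finishing takes 5/28 ÷ 1/16 = 20/7 minutes.
Total time = 23 + 20/7 = 181/7 minutes.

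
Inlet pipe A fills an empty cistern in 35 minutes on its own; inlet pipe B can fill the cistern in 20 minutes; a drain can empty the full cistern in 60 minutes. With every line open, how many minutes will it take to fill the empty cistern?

210/13 minutes

Net rate = 1/35 + 1/20 − 1/60 = (12 + 21 − 7)/420 = 26/420 = 13/210 per minute.
Filling time = 1 ÷ (13/210) = 210/13 minutes.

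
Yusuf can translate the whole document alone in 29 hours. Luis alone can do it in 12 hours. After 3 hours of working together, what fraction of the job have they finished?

41/116

Combined rate: 1/29 + 1/12 = (12 + 29)/348 = 41/348 per hour.
In 3 hours they complete 3·41/348 = 41/116 of the job.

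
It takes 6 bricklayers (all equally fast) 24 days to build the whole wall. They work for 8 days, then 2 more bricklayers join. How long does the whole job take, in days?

One bricklayer does 1/144 of the job per day.
After 8 days with 6 bricklayers, 1/3 is done (2/3 left).
With 8 bricklayers the rate is 8/144 = 1/18, so the rest takes 2/3 ÷ 1/18 = 12 days.
Total = 8 + 12 = 20 days.

20 days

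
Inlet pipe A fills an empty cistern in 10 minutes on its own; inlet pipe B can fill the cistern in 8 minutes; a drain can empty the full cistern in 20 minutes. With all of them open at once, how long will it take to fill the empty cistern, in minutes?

Net rate = 1/10 + 1/8 − 1/20 = (4 + 5 − 2)/40 = 7/40 per minute.
Filling time = 1 ÷ (7/40) = 40/7 minutes.

40/7 minutes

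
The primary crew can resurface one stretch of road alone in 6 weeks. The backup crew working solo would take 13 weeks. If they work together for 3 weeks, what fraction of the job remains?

7/26

Combined rate: 1/6 + 1/13 = (13 + 6)/78 = 19/78 per week.
In 3 weeks they complete 3·19/78 = 19/26 of the job.
So 7/26 remains.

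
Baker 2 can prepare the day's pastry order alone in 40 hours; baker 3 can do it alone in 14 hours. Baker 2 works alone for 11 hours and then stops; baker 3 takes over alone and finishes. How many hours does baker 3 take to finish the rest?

203/20 hours

In 11 hours baker 2 does 11/40 of the job, leaving 29/40.
Baker 3 works at 1/14 per hour, so finishing takes 29/40 ÷ 1/14 = 203/20 hours.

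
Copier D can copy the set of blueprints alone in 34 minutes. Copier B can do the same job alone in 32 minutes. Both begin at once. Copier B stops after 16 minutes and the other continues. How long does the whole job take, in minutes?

In the first 16 minutes the combined rate is 33/544, so 33/34 of the job is done, leaving 1/34.
After copier B leaves the rate is 1/34 per minute; the remaining 1/34 takes 1 minute.
Total = 16 + 1 = 17 minutes.

17 minutes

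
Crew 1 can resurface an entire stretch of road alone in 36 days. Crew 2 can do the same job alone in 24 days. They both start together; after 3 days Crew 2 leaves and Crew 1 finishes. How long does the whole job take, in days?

63/2 days

In the first 3 days the combined rate is 5/72, so 5/24 of the job is done, leaving 19/24.
After Crew 2 leaves the rate is 1/36 per day; the remaining 19/24 takes 57/2 days.
Total = 3 + 57/2 = 63/2 days.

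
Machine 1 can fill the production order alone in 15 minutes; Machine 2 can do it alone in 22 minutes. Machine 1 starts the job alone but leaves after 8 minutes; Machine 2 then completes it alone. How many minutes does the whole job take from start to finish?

274/15 minutes

In 8 minutes Machine 1 does 8/15 of the job, leaving 7/15.
Machine 2 works at 1/22 per minute, so finishing takes 7/15 ÷ 1/22 = 154/15 minutes.
Total time = 8 + 154/15 = 274/15 minutes.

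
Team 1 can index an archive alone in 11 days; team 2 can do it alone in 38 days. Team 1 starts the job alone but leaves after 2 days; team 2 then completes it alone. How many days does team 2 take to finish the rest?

342/11 days

In 2 days team 1 does 2/11 of the job, leaving 9/11.
Team 2 works at 1/38 per day, so finishing takes 9/11 ÷ 1/38 = 342/11 days.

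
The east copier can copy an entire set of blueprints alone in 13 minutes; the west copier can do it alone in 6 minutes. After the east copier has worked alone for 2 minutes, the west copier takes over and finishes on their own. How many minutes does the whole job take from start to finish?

92/13 minutes

In 2 minutes the east copier does 2/13 of the job, leaving 11/13.
The west copier works at 1/6 per minute, so finishing takes 11/13 ÷ 1/6 = 66/13 minutes.
Total time = 2 + 66/13 = 92/13 minutes.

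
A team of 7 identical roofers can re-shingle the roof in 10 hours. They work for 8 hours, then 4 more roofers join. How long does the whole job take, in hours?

102/11 hours

One roofer does 1/70 of the job per hour.
After 8 hours with 7 roofers, 4/5 is done (1/5 left).
With 11 roofers the rate is 11/70, so the rest takes 1/5 ÷ 11/70 = 14/11 hours.
Total = 8 + 14/11 = 102/11 hours.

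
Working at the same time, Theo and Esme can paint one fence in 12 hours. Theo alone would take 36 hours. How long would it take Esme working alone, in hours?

18 hours

Combined rate is 1/12 per hour.
Known contribution: 1/36 per hour.
So Esme's rate is 1/12 − 1/36 = 1/18, meaning 18 hours alone.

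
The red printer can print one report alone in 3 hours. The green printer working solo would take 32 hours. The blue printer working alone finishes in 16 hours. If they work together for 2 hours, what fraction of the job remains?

7/48

Combined rate: 1/3 + 1/32 + 1/16 = (32 + 3 + 6)/96 = 41/96 per hour.
In 2 hours they complete 2·41/96 = 41/48 of the job.
So 7/48 remains.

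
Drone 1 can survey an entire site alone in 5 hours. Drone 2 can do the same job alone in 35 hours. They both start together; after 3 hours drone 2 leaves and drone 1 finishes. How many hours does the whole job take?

32/7 hours

In the first 3 hours the combined rate is 8/35, so 24/35 of the job is done, leaving 11/35.
After drone 2 leaves the rate is 1/5 per hour; the remaining 11/35 takes 11/7 hours.
Total = 3 + 11/7 = 32/7 hours.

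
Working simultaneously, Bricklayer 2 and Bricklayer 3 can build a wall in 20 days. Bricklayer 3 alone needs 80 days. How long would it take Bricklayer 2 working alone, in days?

80/3 days

Combined rate is 1/20 per day.
Known contribution: 1/80 per day.
So Bricklayer 2's rate is 1/20 − 1/80 = 3/80, meaning 80/3 days alone.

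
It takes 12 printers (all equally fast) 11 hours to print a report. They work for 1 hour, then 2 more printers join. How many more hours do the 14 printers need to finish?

60/7 hours

One printer does 1/132 of the job per hour.
After 1 hour with 12 printers, 1/11 is done (10/11 left).
With 14 printers the rate is 14/132 = 7/66, so the rest takes 10/11 ÷ 7/66 = 60/7 hours.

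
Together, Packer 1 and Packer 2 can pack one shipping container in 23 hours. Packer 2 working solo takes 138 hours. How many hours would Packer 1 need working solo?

Combined rate is 1/23 per hour.
Known contribution: 1/138 per hour.
So Packer 1's rate is 1/23 − 1/138 = 5/138, meaning 138/5 hours alone.

138/5 hours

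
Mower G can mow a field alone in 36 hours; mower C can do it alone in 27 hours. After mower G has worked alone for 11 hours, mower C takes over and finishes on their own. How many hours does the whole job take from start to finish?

In 11 hours mower G does 11/36 of the job, leaving 25/36.
Mower C works at 1/27 per hour, so finishing takes 25/36 ÷ 1/27 = 75/4 hours.
Total time = 11 + 75/4 = 119/4 hours.

119/4 hours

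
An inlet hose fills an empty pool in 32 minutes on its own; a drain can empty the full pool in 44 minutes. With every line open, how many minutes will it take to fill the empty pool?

352/3 minutes

Net rate = 1/32 − 1/44 = (11 − 8)/352 = 3/352 per minute.
Filling time = 1 ÷ (3/352) = 352/3 minutes.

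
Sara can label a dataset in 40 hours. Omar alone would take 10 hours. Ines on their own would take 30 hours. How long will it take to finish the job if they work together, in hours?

120/19 hours

Combined rate: 1/40 + 1/10 + 1/30 = (3 + 12 + 4)/120 = 19/120 per hour.
Time = 1 ÷ (19/120) = 120/19 hours.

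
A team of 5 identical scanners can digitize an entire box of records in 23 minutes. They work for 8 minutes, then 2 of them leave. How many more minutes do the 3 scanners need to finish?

One scanner does 1/115 of the job per minute.
After 8 minutes with 5 scanners, 8/23 is done (15/23 left).
With 3 scanners the rate is 3/115, so the rest takes 15/23 ÷ 3/115 = 25 minutes.

25 minutes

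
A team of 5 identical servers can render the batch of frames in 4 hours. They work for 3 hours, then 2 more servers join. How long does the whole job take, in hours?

26/7 hours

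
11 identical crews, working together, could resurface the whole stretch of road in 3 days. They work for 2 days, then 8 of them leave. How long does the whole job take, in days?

17/3 days

One crew does 1/33 of the job per day.
After 2 days with 11 crews, 2/3 is done (1/3 left).
With 3 crews the rate is 3/33 = 1/11, so the rest takes 1/3 ÷ 1/11 = 11/3 days.
Total = 2 + 11/3 = 17/3 days.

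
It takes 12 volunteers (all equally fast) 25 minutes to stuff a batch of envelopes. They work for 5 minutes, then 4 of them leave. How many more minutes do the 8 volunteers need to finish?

One volunteer does 1/300 of the job per minute.
After 5 minutes with 12 volunteers, 1/5 is done (4/5 left).
With 8 volunteers the rate is 8/300 = 2/75, so the rest takes 4/5 ÷ 2/75 = 30 minutes.

30 minutes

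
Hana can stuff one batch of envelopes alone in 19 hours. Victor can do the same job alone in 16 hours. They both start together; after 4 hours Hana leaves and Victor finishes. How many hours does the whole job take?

In the first 4 hours the combined rate is 35/304, so 35/76 of the job is done, leaving 41/76.
After Hana leaves the rate is 1/16 per hour; the remaining 41/76 takes 164/19 hours.
Total = 4 + 164/19 = 240/19 hours.

240/19 hours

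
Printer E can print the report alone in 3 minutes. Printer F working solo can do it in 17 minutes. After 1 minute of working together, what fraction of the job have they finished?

Combined rate: 1/3 + 1/17 = (17 + 3)/51 = 20/51 per minute.
In 1 minute they complete 1·20/51 = 20/51 of the job.

20/51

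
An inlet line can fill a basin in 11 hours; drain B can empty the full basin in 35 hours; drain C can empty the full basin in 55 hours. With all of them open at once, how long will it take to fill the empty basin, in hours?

Net rate = 1/11 − 1/35 − 1/55 = (35 − 11 − 7)/385 = 17/385 per hour.
Filling time = 1 ÷ (17/385) = 385/17 hours.

385/17 hours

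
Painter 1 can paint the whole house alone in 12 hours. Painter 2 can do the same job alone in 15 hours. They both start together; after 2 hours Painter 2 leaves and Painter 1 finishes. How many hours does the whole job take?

52/5 hours

In the first 2 hours the combined rate is 3/20, so 3/10 of the job is done, leaving 7/10.
After Painter 2 leaves the rate is 1/12 per hour; the remaining 7/10 takes 42/5 hours.
Total = 2 + 42/5 = 52/5 hours.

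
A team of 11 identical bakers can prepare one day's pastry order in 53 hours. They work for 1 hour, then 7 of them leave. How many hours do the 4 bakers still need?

One baker does 1/583 of the job per hour.
After 1 hour with 11 bakers, 1/53 is done (52/53 left).
With 4 bakers the rate is 4/583, so the rest takes 52/53 ÷ 4/583 = 143 hours.

143 hours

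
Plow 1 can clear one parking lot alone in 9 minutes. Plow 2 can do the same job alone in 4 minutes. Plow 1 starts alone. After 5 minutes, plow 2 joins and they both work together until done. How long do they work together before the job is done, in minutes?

In the first 5 minutes plow 1 alone does 5/9 of the job, leaving 4/9.
Once everyone is working, combined rate: 1/9 + 1/4 = (4 + 9)/36 = 13/36 per minute.
Remaining 4/9 at 13/36 per minute takes 16/13 minutes.

16/13 minutes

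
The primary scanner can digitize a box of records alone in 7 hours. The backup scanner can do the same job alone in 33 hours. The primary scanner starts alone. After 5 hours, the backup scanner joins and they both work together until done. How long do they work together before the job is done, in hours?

In the first 5 hours the primary scanner alone does 5/7 of the job, leaving 2/7.
Once everyone is working, combined rate: 1/7 + 1/33 = (33 + 7)/231 = 40/231 per hour.
Remaining 2/7 at 40/231 per hour takes 33/20 hours.

33/20 hours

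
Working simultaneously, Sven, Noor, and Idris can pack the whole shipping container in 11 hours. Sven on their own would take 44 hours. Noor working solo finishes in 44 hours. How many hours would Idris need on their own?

Combined rate is 1/11 per hour.
Known contribution: 1/44 + 1/44 = (1 + 1)/44 = 2/44 = 1/22 per hour.
So Idris's rate is 1/11 − 1/22 = 1/22, meaning 22 hours alone.

22 hours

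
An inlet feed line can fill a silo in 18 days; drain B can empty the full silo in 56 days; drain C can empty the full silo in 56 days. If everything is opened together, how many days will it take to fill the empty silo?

252/5 days

Net rate = 1/18 − 1/56 − 1/56 = (28 − 9 − 9)/504 = 10/504 = 5/252 per day.
Filling time = 1 ÷ (5/252) = 252/5 days.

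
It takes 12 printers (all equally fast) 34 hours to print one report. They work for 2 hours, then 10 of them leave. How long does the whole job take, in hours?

One printer does 1/408 of the job per hour.
After 2 hours with 12 printers, 1/17 is done (16/17 left).
With 2 printers the rate is 2/408 = 1/204, so the rest takes 16/17 ÷ 1/204 = 192 hours.
Total = 2 + 192 = 194 hours.

194 hours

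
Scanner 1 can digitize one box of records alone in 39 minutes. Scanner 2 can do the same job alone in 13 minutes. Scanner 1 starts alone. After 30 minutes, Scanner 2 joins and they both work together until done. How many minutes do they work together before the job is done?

In the first 30 minutes Scanner 1 alone does 30/39 = 10/13 of the job, leaving 3/13.
Once everyone is working, combined rate: 1/39 + 1/13 = (1 + 3)/39 = 4/39 per minute.
Remaining 3/13 at 4/39 per minute takes 9/4 minutes.

9/4 minutes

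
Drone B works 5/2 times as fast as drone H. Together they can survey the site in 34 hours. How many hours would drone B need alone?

238/5 hours

Let drone H's rate be r; then drone B's rate is (5/2)r, so together (5/2 + 1)r = (7/2)r = 1/34.
Thus r = 1/119 per hour.
Drone H alone: 119 hours; drone B alone: 238/5 hours.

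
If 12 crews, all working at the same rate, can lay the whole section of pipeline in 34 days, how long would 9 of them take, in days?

Total work is 12·34 = 408 crew-days.
With 9 crews: 408/9 = 136/3 days.

136/3 days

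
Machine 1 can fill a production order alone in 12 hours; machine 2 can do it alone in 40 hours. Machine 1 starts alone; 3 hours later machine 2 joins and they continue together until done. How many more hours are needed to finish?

In 3 hours machine 1 does 3/12 = 1/4 of the job, leaving 3/4.
Machine 1 and machine 2 together work at 13/120 per hour, so finishing takes 3/4 ÷ 13/120 = 90/13 hours.

90/13 hours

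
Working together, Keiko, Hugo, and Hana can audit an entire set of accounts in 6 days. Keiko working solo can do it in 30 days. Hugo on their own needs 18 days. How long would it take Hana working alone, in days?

90/7 days

Combined rate is 1/6 per day.
Known contribution: 1/30 + 1/18 = (3 + 5)/90 = 8/90 = 4/45 per day.
So Hana's rate is 1/6 − 4/45 = 7/90, meaning 90/7 days alone.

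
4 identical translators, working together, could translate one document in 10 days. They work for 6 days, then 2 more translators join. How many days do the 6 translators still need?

8/3 days

One translator does 1/40 of the job per day.
After 6 days with 4 translators, 3/5 is done (2/5 left).
With 6 translators the rate is 6/40 = 3/20, so the rest takes 2/5 ÷ 3/20 = 8/3 days.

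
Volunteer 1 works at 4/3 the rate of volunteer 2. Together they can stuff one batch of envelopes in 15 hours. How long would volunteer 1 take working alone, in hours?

Let volunteer 2's rate be r; then volunteer 1's rate is (4/3)r, so together (4/3 + 1)r = (7/3)r = 1/15.
Thus r = 1/35 per hour.
Volunteer 2 alone: 35 hours; volunteer 1 alone: 105/4 hours.

105/4 hours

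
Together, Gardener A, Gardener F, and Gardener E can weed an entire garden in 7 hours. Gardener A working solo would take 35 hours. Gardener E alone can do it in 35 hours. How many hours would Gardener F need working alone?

Combined rate is 1/7 per hour.
Known contribution: 1/35 + 1/35 = (1 + 1)/35 = 2/35 per hour.
So Gardener F's rate is 1/7 − 2/35 = 3/35, meaning 35/3 hours alone.

35/3 hours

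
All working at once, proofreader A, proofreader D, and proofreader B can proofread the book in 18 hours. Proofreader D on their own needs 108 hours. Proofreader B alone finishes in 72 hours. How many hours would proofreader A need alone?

Combined rate is 1/18 per hour.
Known contribution: 1/108 + 1/72 = (2 + 3)/216 = 5/216 per hour.
So proofreader A's rate is 1/18 − 5/216 = 7/216, meaning 216/7 hours alone.

216/7 hours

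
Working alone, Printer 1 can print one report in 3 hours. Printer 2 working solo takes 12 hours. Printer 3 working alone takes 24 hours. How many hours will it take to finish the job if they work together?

Combined rate: 1/3 + 1/12 + 1/24 = (8 + 2 + 1)/24 = 11/24 per hour.
Time = 1 ÷ (11/24) = 24/11 hours.

24/11 hours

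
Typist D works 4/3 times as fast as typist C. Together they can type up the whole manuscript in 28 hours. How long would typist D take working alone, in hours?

49 hours

Let typist C's rate be r; then typist D's rate is (4/3)r, so together (4/3 + 1)r = (7/3)r = 1/28.
Thus r = 3/196 per hour.
Typist C alone: 196/3 hours; typist D alone: 49 hours.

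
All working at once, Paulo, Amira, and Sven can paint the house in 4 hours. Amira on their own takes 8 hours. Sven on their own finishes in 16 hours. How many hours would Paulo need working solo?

16 hours

Combined rate is 1/4 per hour.
Known contribution: 1/8 + 1/16 = (2 + 1)/16 = 3/16 per hour.
So Paulo's rate is 1/4 − 3/16 = 1/16, meaning 16 hours alone.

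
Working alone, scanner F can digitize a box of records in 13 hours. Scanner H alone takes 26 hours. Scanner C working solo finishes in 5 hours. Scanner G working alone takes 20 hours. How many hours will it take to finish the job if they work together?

52/19 hours

Combined rate: 1/13 + 1/26 + 1/5 + 1/20 = (20 + 10 + 52 + 13)/260 = 95/260 = 19/52 per hour.
Time = 1 ÷ (19/52) = 52/19 hours.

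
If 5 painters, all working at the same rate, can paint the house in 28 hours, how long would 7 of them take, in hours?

Total work is 5·28 = 140 painter-hours.
With 7 painters: 140/7 = 20 hours.

20 hours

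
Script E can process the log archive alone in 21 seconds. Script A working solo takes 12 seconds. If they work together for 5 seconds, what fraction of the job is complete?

Combined rate: 1/21 + 1/12 = (4 + 7)/84 = 11/84 per second.
In 5 seconds they complete 5·11/84 = 55/84 of the job.

55/84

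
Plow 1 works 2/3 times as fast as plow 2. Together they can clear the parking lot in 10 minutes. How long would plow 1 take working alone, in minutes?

Let plow 2's rate be r; then plow 1's rate is (2/3)r, so together (2/3 + 1)r = (5/3)r = 1/10.
Thus r = 3/50 per minute.
Plow 2 alone: 50/3 minutes; plow 1 alone: 25 minutes.

25 minutes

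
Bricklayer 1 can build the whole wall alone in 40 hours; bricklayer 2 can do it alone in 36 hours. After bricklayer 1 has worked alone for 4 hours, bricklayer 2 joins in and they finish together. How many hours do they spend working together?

324/19 hours

In 4 hours bricklayer 1 does 4/40 = 1/10 of the job, leaving 9/10.
Bricklayer 1 and bricklayer 2 together work at 19/360 per hour, so finishing takes 9/10 ÷ 19/360 = 324/19 hours.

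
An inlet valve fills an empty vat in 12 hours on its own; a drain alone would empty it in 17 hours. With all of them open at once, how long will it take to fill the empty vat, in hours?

Net rate = 1/12 − 1/17 = (17 − 12)/204 = 5/204 per hour.
Filling time = 1 ÷ (5/204) = 204/5 hours.

204/5 hours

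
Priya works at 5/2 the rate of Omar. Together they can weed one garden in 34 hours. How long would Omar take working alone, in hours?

119 hours

Let Omar's rate be r; then Priya's rate is (5/2)r, so together (5/2 + 1)r = (7/2)r = 1/34.
Thus r = 1/119 per hour.
Omar alone: 119 hours; Priya alone: 238/5 hours.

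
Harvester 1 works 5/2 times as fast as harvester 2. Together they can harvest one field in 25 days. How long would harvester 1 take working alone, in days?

35 days

Let harvester 2's rate be r; then harvester 1's rate is (5/2)r, so together (5/2 + 1)r = (7/2)r = 1/25.
Thus r = 2/175 per day.
Harvester 2 alone: 175/2 days; harvester 1 alone: 35 days.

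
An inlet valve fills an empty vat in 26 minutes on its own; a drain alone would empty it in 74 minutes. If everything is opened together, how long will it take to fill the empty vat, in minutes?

481/12 minutes

Net rate = 1/26 − 1/74 = (37 − 13)/962 = 24/962 = 12/481 per minute.
Filling time = 1 ÷ (12/481) = 481/12 minutes.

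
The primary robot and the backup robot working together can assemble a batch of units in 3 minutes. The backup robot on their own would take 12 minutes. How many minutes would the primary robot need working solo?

Combined rate is 1/3 per minute.
Known contribution: 1/12 per minute.
So the primary robot's rate is 1/3 − 1/12 = 1/4, meaning 4 minutes alone.

4 minutes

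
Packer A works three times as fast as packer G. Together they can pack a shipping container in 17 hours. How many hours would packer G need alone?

Let packer G's rate be r; then packer A's rate is 3r, so together (3 + 1)r = 4r = 1/17.
Thus r = 1/68 per hour.
Packer G alone: 68 hours; packer A alone: 68/3 hours.

68 hours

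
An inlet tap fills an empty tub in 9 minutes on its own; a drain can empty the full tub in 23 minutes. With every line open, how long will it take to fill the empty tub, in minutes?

Net rate = 1/9 − 1/23 = (23 − 9)/207 = 14/207 per minute.
Filling time = 1 ÷ (14/207) = 207/14 minutes.

207/14 minutes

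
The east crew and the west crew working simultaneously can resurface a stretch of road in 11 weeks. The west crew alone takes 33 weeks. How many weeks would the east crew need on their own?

Combined rate is 1/11 per week.
Known contribution: 1/33 per week.
So the east crew's rate is 1/11 − 1/33 = 2/33, meaning 33/2 weeks alone.

33/2 weeks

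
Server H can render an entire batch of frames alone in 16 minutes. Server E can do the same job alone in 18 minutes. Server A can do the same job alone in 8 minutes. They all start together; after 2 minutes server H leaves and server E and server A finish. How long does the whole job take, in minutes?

In the first 2 minutes the combined rate is 35/144, so 35/72 of the job is done, leaving 37/72.
After server H leaves the rate is 13/72 per minute; the remaining 37/72 takes 37/13 minutes.
Total = 2 + 37/13 = 63/13 minutes.

63/13 minutes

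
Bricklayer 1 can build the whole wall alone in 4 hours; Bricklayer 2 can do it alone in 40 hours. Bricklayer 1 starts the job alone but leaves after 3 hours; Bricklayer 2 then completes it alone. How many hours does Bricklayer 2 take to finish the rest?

10 hours

In 3 hours Bricklayer 1 does 3/4 of the job, leaving 1/4.
Bricklayer 2 works at 1/40 per hour, so finishing takes 1/4 ÷ 1/40 = 10 hours.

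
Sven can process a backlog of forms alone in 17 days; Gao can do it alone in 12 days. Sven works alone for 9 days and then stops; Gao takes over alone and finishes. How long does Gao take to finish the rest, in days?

96/17 days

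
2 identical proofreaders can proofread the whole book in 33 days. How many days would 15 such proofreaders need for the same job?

Total work is 2·33 = 66 proofreader-days.
With 15 proofreaders: 66/15 = 22/5 days.

22/5 days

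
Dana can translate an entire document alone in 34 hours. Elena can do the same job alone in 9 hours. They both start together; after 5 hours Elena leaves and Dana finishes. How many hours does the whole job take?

136/9 hours

In the first 5 hours the combined rate is 43/306, so 215/306 of the job is done, leaving 91/306.
After Elena leaves the rate is 1/34 per hour; the remaining 91/306 takes 91/9 hours.
Total = 5 + 91/9 = 136/9 hours.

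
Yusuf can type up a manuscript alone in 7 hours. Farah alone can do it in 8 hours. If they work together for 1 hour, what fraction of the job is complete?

Combined rate: 1/7 + 1/8 = (8 + 7)/56 = 15/56 per hour.
In 1 hour they complete 1·15/56 = 15/56 of the job.

15/56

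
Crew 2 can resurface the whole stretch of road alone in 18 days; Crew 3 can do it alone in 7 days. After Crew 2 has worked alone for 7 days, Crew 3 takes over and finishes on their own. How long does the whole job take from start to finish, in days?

203/18 days

In 7 days Crew 2 does 7/18 of the job, leaving 11/18.
Crew 3 works at 1/7 per day, so finishing takes 11/18 ÷ 1/7 = 77/18 days.
Total time = 7 + 77/18 = 203/18 days.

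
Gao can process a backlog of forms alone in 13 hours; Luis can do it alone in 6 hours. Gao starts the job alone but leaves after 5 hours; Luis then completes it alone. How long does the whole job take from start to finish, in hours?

113/13 hours

In 5 hours Gao does 5/13 of the job, leaving 8/13.
Luis works at 1/6 per hour, so finishing takes 8/13 ÷ 1/6 = 48/13 hours.
Total time = 5 + 48/13 = 113/13 hours.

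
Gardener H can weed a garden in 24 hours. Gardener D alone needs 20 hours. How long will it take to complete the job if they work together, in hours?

120/11 hours

Combined rate: 1/24 + 1/20 = (5 + 6)/120 = 11/120 per hour.
Time = 1 ÷ (11/120) = 120/11 hours.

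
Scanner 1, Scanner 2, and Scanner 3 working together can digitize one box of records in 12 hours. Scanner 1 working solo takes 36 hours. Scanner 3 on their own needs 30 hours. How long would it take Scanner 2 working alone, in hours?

45 hours

Combined rate is 1/12 per hour.
Known contribution: 1/36 + 1/30 = (5 + 6)/180 = 11/180 per hour.
So Scanner 2's rate is 1/12 − 11/180 = 1/45, meaning 45 hours alone.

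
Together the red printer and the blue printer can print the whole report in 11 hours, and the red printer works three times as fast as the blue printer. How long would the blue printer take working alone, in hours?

44 hours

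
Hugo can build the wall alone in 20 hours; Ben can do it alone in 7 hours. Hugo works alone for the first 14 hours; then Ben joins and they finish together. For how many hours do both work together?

In 14 hours Hugo does 14/20 = 7/10 of the job, leaving 3/10.
Hugo and Ben together work at 27/140 per hour, so finishing takes 3/10 ÷ 27/140 = 14/9 hours.

14/9 hours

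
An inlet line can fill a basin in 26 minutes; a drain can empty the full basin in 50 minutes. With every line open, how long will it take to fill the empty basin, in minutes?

325/6 minutes

Net rate = 1/26 − 1/50 = (25 − 13)/650 = 12/650 = 6/325 per minute.
Filling time = 1 ÷ (6/325) = 325/6 minutes.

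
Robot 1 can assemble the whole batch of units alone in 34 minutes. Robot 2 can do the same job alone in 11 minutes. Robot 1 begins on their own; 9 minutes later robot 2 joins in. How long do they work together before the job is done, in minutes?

55/9 minutes

In the first 9 minutes robot 1 alone does 9/34 of the job, leaving 25/34.
Once everyone is working, combined rate: 1/34 + 1/11 = (11 + 34)/374 = 45/374 per minute.
Remaining 25/34 at 45/374 per minute takes 55/9 minutes.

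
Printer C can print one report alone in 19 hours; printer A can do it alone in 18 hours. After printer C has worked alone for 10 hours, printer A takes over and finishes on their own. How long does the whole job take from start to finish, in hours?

352/19 hours

In 10 hours printer C does 10/19 of the job, leaving 9/19.
Printer A works at 1/18 per hour, so finishing takes 9/19 ÷ 1/18 = 162/19 hours.
Total time = 10 + 162/19 = 352/19 hours.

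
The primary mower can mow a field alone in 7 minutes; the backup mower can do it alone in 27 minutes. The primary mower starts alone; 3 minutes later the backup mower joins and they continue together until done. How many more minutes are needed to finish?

In 3 minutes the primary mower does 3/7 of the job, leaving 4/7.
The primary mower and the backup mower together work at 34/189 per minute, so finishing takes 4/7 ÷ 34/189 = 54/17 minutes.

54/17 minutes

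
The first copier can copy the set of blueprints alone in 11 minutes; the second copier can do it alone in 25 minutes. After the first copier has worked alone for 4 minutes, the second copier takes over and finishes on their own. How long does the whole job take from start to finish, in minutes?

In 4 minutes the first copier does 4/11 of the job, leaving 7/11.
The second copier works at 1/25 per minute, so finishing takes 7/11 ÷ 1/25 = 175/11 minutes.
Total time = 4 + 175/11 = 219/11 minutes.

219/11 minutes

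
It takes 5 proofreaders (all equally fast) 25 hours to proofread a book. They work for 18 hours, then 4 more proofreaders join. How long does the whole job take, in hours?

One proofreader does 1/125 of the job per hour.
After 18 hours with 5 proofreaders, 18/25 is done (7/25 left).
With 9 proofreaders the rate is 9/125, so the rest takes 7/25 ÷ 9/125 = 35/9 hours.
Total = 18 + 35/9 = 197/9 hours.

197/9 hours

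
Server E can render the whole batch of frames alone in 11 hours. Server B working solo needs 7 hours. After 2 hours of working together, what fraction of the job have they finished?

Combined rate: 1/11 + 1/7 = (7 + 11)/77 = 18/77 per hour.
In 2 hours they complete 2·18/77 = 36/77 of the job.

36/77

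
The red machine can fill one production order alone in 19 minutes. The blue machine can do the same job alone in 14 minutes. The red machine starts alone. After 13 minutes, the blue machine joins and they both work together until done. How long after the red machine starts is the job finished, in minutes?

171/11 minutes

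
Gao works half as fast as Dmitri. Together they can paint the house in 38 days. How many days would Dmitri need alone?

57 days

Let Dmitri's rate be r; then Gao's rate is (1/2)r, so together (1/2 + 1)r = (3/2)r = 1/38.
Thus r = 1/57 per day.
Dmitri alone: 57 days; Gao alone: 114 days.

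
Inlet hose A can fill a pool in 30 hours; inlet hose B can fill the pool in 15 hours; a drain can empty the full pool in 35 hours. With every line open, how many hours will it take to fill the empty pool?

14 hours

Net rate = 1/30 + 1/15 − 1/35 = (7 + 14 − 6)/210 = 15/210 = 1/14 per hour.
Filling time = 1 ÷ (1/14) = 14 hours.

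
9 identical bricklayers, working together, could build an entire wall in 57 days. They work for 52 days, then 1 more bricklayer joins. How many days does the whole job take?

One bricklayer does 1/513 of the job per day.
After 52 days with 9 bricklayers, 52/57 is done (5/57 left).
With 10 bricklayers the rate is 10/513, so the rest takes 5/57 ÷ 10/513 = 9/2 days.
Total = 52 + 9/2 = 113/2 days.

113/2 days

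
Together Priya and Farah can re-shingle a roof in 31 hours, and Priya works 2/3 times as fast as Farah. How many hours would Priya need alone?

Let Farah's rate be r; then Priya's rate is (2/3)r, so together (2/3 + 1)r = (5/3)r = 1/31.
Thus r = 3/155 per hour.
Farah alone: 155/3 hours; Priya alone: 155/2 hours.

155/2 hours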